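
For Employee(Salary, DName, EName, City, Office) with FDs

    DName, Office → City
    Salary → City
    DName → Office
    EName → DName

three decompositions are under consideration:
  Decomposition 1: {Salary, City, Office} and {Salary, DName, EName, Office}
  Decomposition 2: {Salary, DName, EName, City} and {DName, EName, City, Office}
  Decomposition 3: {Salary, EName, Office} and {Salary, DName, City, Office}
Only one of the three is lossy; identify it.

Decomposition 3

Decomposition 1: common = {Salary, Office}, closure = {Salary, City, Office} → lossless.
Decomposition 2: common = {DName, EName, City}, closure = {DName, EName, City, Office} → lossless.
Decomposition 3: common = {Salary, Office}, closure = {Salary, City, Office} → lossy.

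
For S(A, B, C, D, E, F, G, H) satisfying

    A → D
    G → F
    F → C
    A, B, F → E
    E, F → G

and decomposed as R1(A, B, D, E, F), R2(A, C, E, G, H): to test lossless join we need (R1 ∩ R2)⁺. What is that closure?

A, D, E

R1 ∩ R2 = {A, E}.
A → D applies, adding D
Closure: {A, D, E}.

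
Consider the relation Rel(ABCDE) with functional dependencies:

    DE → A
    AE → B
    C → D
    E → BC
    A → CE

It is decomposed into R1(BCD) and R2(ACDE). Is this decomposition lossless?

Common attributes: R1 ∩ R2 = {CD}.
No dependency enlarges {CD}, so (CD)⁺ = {CD}.
The closure contains neither all of R1 = {BCD} nor all of R2 = {ACDE}, so the common attributes are not a superkey of either fragment. The join is lossy.

No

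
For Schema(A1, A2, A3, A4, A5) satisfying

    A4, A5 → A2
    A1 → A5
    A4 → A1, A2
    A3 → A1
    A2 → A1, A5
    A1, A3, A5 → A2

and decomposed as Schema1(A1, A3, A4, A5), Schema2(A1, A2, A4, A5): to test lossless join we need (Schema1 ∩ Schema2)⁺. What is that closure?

A1, A2, A4, A5

Schema1 ∩ Schema2 = {A1, A4, A5}.
A4, A5 → A2 applies, adding A2
Closure: {A1, A2, A4, A5}.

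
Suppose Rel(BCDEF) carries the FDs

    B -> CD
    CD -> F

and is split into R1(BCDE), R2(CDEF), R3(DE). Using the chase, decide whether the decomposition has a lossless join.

Yes

Chase test. Columns are BCDEF; row i has aⱼ where attribute j ∈ Ri, else bᵢⱼ.
Initial tableau (one row per fragment):
  row 1: a1 a2 a3 a4 b15
  row 2: b21 a2 a3 a4 a5
  row 3: b31 b32 a3 a4 b35
Rows 1 and 2 agree on CD; apply CD→F and equate their F entries.
Row 1 is now all distinguished symbols — the join is lossless.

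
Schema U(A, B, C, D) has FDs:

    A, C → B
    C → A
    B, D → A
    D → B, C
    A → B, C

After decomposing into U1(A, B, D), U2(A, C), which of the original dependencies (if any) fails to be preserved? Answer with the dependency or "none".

none

A, C → B: restricted closure across fragments reaches B.
C → A lies within U2.
B, D → A lies within U1.
D → B, C: restricted closure across fragments reaches B, C.
A → B, C: restricted closure across fragments reaches B, C.
Every dependency is enforceable on the fragments, so the decomposition is dependency-preserving.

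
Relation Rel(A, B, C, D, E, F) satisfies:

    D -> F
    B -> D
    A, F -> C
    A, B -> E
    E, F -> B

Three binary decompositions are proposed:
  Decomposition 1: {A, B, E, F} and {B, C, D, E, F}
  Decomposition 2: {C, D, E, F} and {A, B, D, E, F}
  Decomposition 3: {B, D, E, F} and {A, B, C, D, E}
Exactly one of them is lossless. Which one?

Decomposition 3

Decomposition 1: common = {B, E, F}, closure = {B, D, E, F} → lossy.
Decomposition 2: common = {D, E, F}, closure = {B, D, E, F} → lossy.
Decomposition 3: common = {B, D, E}, closure = {B, D, E, F} → lossless.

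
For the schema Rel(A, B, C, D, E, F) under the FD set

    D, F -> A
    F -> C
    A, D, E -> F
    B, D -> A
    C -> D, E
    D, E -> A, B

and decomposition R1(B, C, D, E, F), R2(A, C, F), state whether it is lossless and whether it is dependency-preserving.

Lossless test: (C, F)⁺ = {A, B, C, D, E, F}, which contains all of one fragment — lossless.
Dependency preservation: the restricted closure of {B, D} across the fragments never reaches {A}, so B, D → A cannot be enforced without a join — not preserved.

lossless but not dependency-preserving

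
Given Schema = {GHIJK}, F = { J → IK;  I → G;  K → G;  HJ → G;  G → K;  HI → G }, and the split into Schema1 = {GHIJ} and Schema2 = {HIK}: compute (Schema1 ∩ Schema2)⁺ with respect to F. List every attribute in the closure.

Schema1 ∩ Schema2 = {HI}.
I → G applies, adding G
G → K applies, adding K
Closure: {GHIK}.

GHIK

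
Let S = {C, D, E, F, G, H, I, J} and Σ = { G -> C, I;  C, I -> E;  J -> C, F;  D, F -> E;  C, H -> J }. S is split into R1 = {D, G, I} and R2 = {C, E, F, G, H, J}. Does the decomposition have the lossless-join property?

No

Common attributes: R1 ∩ R2 = {G}.
Closure of {G}: G → C, I applies, adding C, I; C, I → E applies, adding E. So (G)⁺ = {C, E, G, I}.
The closure contains neither all of R1 = {D, G, I} nor all of R2 = {C, E, F, G, H, J}, so the common attributes are not a superkey of either fragment. The join is lossy.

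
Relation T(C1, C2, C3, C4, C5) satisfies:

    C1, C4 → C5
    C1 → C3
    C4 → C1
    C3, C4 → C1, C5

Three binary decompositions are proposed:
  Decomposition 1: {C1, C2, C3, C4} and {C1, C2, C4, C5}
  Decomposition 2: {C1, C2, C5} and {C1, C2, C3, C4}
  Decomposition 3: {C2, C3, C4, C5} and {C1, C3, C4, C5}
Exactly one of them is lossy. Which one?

Decomposition 1: common = {C1, C2, C4}, closure = {C1, C2, C3, C4, C5} → lossless.
Decomposition 2: common = {C1, C2}, closure = {C1, C2, C3} → lossy.
Decomposition 3: common = {C3, C4, C5}, closure = {C1, C3, C4, C5} → lossless.

Decomposition 2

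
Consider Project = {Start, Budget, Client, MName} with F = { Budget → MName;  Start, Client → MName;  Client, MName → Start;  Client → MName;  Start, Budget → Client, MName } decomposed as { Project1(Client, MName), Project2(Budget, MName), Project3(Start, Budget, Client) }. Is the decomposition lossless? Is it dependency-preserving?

Lossless test (chase): Rows 2 and 3 agree on Budget; apply Budget→MName and equate their MName entries. Rows 1 and 3 agree on Client, MName; apply Client, MName→Start and equate their Start entries. Row 3 is now all distinguished symbols — the join is lossless.
Dependency preservation: Start, Client → MName; Client, MName → Start; Start, Budget → Client, MName are not contained in any single fragment, but the restricted closure of each left-hand side across the fragments still reaches the right-hand side; the remaining FDs each lie inside some fragment. All dependencies are preserved.

lossless and dependency-preserving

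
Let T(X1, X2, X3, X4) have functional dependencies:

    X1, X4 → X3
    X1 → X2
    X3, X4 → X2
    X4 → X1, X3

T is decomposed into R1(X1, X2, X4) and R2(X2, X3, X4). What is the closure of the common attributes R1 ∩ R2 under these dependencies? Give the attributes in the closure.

R1 ∩ R2 = {X2, X4}.
X4 → X1, X3 applies, adding X1, X3
Closure: {X1, X2, X3, X4}.

X1, X2, X3, X4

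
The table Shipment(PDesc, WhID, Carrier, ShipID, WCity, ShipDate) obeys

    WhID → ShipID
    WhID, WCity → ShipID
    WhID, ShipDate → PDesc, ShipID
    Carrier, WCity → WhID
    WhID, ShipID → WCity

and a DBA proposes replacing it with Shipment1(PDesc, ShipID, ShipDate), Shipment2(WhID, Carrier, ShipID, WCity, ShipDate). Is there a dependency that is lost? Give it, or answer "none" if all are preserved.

Check WhID, ShipDate → PDesc, ShipID: no single fragment contains all of {PDesc, WhID, ShipID, ShipDate}, and the restricted closure of {WhID, ShipDate} across the fragments never reaches {PDesc, ShipID}.
WhID → ShipID is preserved.
WhID, WCity → ShipID is preserved.
Carrier, WCity → WhID is preserved.
WhID, ShipID → WCity is preserved.

WhID, ShipDate → PDesc, ShipID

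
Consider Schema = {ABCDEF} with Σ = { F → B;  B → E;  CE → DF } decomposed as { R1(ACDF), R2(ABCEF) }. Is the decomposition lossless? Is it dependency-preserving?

lossless and dependency-preserving

Lossless test: (ACF)⁺ = {ABCDEF}, which contains all of one fragment — lossless.
Dependency preservation: CE → DF is not contained in any single fragment, but the restricted closure of its left-hand side across the fragments still reaches the right-hand side; the remaining FDs each lie inside some fragment. All dependencies are preserved.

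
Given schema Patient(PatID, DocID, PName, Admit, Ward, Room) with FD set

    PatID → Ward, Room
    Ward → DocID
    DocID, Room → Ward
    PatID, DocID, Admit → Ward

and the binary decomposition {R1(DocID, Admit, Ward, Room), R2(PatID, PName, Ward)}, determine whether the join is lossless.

No

Common attributes: R1 ∩ R2 = {Ward}.
Closure of {Ward}: Ward → DocID applies, adding DocID. So (Ward)⁺ = {DocID, Ward}.
The closure contains neither all of R1 = {DocID, Admit, Ward, Room} nor all of R2 = {PatID, PName, Ward}, so the common attributes are not a superkey of either fragment. The join is lossy.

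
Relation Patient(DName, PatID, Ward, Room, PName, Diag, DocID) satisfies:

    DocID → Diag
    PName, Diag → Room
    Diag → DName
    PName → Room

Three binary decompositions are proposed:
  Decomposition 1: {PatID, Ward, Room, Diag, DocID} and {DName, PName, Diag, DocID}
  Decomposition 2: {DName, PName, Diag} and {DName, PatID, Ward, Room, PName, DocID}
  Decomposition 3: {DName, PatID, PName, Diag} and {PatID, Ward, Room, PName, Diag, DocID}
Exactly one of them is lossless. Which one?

Decomposition 1: common = {Diag, DocID}, closure = {DName, Diag, DocID} → lossy.
Decomposition 2: common = {DName, PName}, closure = {DName, Room, PName} → lossy.
Decomposition 3: common = {PatID, PName, Diag}, closure = {DName, PatID, Room, PName, Diag} → lossless.

Decomposition 3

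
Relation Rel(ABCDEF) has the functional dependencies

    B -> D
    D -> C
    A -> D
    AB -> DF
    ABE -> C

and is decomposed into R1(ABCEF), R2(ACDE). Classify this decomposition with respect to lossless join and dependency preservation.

Lossless test: (ACE)⁺ = {ACDE}, which contains all of one fragment — lossless.
Dependency preservation: the restricted closure of {B} across the fragments never reaches {D}, so B → D cannot be enforced without a join — not preserved.

lossless but not dependency-preserving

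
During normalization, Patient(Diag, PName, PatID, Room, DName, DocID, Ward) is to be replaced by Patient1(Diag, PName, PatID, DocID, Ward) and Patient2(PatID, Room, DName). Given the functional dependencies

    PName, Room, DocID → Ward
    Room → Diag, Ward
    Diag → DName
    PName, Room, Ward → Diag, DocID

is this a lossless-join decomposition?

No

Common attributes: Patient1 ∩ Patient2 = {PatID}.
No dependency enlarges {PatID}, so (PatID)⁺ = {PatID}.
The closure contains neither all of Patient1 = {Diag, PName, PatID, DocID, Ward} nor all of Patient2 = {PatID, Room, DName}, so the common attributes are not a superkey of either fragment. The join is lossy.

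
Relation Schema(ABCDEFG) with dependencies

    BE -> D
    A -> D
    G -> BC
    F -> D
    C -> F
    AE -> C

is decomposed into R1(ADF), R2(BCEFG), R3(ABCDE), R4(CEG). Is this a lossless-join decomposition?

Chase test. Columns are ABCDEFG; row i has aⱼ where attribute j ∈ Ri, else bᵢⱼ.
Initial tableau (one row per fragment):
  row 1: a1 b12 b13 a4 b15 a6 b17
  row 2: b21 a2 a3 b24 a5 a6 a7
  row 3: a1 a2 a3 a4 a5 b36 b37
  row 4: b41 b42 a3 b44 a5 b46 a7
Rows 2 and 3 agree on BE; apply BE→D and equate their D entries.
Rows 2 and 4 agree on G; apply G→BC and equate their BC entries.
Rows 2 and 3 agree on C; apply C→F and equate their F entries.
Rows 2 and 4 agree on C; apply C→F and equate their F entries.
Rows 2 and 4 agree on BE; apply BE→D and equate their D entries.
No row becomes fully distinguished — the join is lossy.

No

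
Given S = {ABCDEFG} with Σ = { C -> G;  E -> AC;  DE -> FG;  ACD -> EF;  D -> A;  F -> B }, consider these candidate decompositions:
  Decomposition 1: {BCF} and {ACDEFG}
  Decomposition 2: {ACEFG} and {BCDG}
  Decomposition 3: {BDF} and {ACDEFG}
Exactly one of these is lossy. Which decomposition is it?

Decomposition 2

Decomposition 1: common = {CF}, closure = {BCFG} → lossless.
Decomposition 2: common = {CG}, closure = {CG} → lossy.
Decomposition 3: common = {DF}, closure = {ABDF} → lossless.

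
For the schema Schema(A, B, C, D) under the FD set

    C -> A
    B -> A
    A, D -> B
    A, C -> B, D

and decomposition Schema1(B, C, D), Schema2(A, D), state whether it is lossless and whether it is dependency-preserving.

lossy and not dependency-preserving

Lossless test: (D)⁺ = {D}, which is a superkey of neither fragment — lossy.
Dependency preservation: the restricted closure of {C} across the fragments never reaches {A}, so C → A cannot be enforced without a join — not preserved.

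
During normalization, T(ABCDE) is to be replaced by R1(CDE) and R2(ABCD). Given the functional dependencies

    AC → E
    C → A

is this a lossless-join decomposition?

Common attributes: R1 ∩ R2 = {CD}.
Closure of {CD}: C → A applies, adding A; AC → E applies, adding E. So (CD)⁺ = {ACDE}.
This closure contains every attribute of R1, so R1 ∩ R2 → R1. The join is lossless.

Yes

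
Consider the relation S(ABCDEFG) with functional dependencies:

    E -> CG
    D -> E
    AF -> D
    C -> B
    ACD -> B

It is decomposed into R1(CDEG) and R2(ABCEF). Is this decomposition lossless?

No

Common attributes: R1 ∩ R2 = {CE}.
Closure of {CE}: E → CG applies, adding G; C → B applies, adding B. So (CE)⁺ = {BCEG}.
The closure contains neither all of R1 = {CDEG} nor all of R2 = {ABCEF}, so the common attributes are not a superkey of either fragment. The join is lossy.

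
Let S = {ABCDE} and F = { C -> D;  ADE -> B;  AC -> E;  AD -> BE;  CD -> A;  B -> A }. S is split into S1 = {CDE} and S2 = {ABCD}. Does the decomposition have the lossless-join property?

Yes

Common attributes: S1 ∩ S2 = {CD}.
Closure of {CD}: CD → A applies, adding A; AC → E applies, adding E; AD → BE applies, adding B. So (CD)⁺ = {ABCDE}.
This closure contains every attribute of S1, so S1 ∩ S2 → S1. The join is lossless.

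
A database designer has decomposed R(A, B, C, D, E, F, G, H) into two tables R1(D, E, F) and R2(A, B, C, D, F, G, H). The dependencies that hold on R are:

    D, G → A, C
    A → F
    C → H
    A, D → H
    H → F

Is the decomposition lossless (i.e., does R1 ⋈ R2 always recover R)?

No

Common attributes: R1 ∩ R2 = {D, F}.
No dependency enlarges {D, F}, so (D, F)⁺ = {D, F}.
The closure contains neither all of R1 = {D, E, F} nor all of R2 = {A, B, C, D, F, G, H}, so the common attributes are not a superkey of either fragment. The join is lossy.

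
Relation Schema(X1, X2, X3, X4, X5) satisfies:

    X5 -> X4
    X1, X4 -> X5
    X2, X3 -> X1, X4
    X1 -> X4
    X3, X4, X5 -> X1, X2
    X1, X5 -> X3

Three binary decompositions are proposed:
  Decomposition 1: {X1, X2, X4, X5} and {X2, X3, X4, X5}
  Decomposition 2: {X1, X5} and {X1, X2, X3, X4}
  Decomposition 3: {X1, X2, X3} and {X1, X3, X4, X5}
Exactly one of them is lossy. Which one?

Decomposition 1: common = {X2, X4, X5}, closure = {X2, X4, X5} → lossy.
Decomposition 2: common = {X1}, closure = {X1, X2, X3, X4, X5} → lossless.
Decomposition 3: common = {X1, X3}, closure = {X1, X2, X3, X4, X5} → lossless.

Decomposition 1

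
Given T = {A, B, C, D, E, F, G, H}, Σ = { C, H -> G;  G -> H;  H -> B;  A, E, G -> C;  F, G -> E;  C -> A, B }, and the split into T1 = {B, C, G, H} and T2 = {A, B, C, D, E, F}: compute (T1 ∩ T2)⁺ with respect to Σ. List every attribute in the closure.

T1 ∩ T2 = {B, C}.
C → A, B applies, adding A
Closure: {A, B, C}.

A, B, C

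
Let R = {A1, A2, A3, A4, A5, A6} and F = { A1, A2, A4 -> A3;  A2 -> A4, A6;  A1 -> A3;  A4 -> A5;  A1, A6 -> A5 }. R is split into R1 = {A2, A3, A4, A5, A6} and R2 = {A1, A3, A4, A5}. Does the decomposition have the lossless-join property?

No

Common attributes: R1 ∩ R2 = {A3, A4, A5}.
No dependency enlarges {A3, A4, A5}, so (A3, A4, A5)⁺ = {A3, A4, A5}.
The closure contains neither all of R1 = {A2, A3, A4, A5, A6} nor all of R2 = {A1, A3, A4, A5}, so the common attributes are not a superkey of either fragment. The join is lossy.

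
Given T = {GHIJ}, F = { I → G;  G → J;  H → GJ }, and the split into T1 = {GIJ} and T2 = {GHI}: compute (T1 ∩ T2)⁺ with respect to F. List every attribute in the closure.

T1 ∩ T2 = {GI}.
G → J applies, adding J
Closure: {GIJ}.

GIJ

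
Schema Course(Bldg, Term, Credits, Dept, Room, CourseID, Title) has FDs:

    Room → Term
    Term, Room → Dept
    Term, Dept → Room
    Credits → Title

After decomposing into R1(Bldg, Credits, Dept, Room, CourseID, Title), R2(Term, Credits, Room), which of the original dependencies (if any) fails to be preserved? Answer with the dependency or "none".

Check Term, Dept → Room: no single fragment contains all of {Term, Dept, Room}, and the restricted closure of {Term, Dept} across the fragments never reaches {Room}.
Room → Term is preserved.
Term, Room → Dept is preserved.
Credits → Title is preserved.

Term, Dept → Room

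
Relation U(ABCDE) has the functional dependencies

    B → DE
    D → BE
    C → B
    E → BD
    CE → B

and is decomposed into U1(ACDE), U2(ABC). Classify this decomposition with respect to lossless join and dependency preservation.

Lossless test: (AC)⁺ = {ABCDE}, which contains all of one fragment — lossless.
Dependency preservation: the restricted closure of {B} across the fragments never reaches {DE}, so B → DE cannot be enforced without a join — not preserved.

lossless but not dependency-preserving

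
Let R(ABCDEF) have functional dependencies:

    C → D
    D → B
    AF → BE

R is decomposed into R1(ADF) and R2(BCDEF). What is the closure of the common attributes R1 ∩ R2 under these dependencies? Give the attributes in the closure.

BDF

R1 ∩ R2 = {DF}.
D → B applies, adding B
Closure: {BDF}.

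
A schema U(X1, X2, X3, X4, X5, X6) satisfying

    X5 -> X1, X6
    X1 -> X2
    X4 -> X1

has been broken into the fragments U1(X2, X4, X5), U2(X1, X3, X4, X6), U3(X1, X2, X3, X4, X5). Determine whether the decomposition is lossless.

No

Chase test. Columns are X1, X2, X3, X4, X5, X6; row i has aⱼ where attribute j ∈ Ui, else bᵢⱼ.
Initial tableau (one row per fragment):
  row 1: b11 a2 b13 a4 a5 b16
  row 2: a1 b22 a3 a4 b25 a6
  row 3: a1 a2 a3 a4 a5 b36
Rows 1 and 3 agree on X5; apply X5→X1, X6 and equate their X1, X6 entries.
Rows 1 and 2 agree on X1; apply X1→X2 and equate their X2 entries.
No row becomes fully distinguished — the join is lossy.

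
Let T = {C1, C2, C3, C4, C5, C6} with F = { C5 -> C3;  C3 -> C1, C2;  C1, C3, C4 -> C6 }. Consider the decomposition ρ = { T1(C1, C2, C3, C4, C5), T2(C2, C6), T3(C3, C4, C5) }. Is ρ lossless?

No

Chase test. Columns are C1, C2, C3, C4, C5, C6; row i has aⱼ where attribute j ∈ Ti, else bᵢⱼ.
Initial tableau (one row per fragment):
  row 1: a1 a2 a3 a4 a5 b16
  row 2: b21 a2 b23 b24 b25 a6
  row 3: b31 b32 a3 a4 a5 b36
Rows 1 and 3 agree on C3; apply C3→C1, C2 and equate their C1, C2 entries.
Rows 1 and 3 agree on C1, C3, C4; apply C1, C3, C4→C6 and equate their C6 entries.
No row becomes fully distinguished — the join is lossy.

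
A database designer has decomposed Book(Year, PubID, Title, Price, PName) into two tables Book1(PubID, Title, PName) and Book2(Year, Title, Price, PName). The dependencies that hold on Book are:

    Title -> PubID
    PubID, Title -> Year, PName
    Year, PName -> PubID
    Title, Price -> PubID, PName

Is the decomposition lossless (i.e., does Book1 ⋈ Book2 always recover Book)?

Yes

Common attributes: Book1 ∩ Book2 = {Title, PName}.
Closure of {Title, PName}: Title → PubID applies, adding PubID; PubID, Title → Year, PName applies, adding Year. So (Title, PName)⁺ = {Year, PubID, Title, PName}.
This closure contains every attribute of Book1, so Book1 ∩ Book2 → Book1. The join is lossless.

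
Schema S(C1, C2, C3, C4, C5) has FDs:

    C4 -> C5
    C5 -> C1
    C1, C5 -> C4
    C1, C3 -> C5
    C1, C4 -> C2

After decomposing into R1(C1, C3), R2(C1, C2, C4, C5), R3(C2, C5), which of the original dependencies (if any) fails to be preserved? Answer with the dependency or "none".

C1, C3 -> C5

Check C1, C3 → C5: no single fragment contains all of {C1, C3, C5}, and the restricted closure of {C1, C3} across the fragments never reaches {C5}.
C4 → C5 is preserved.
C5 → C1 is preserved.
C1, C5 → C4 is preserved.
C1, C4 → C2 is preserved.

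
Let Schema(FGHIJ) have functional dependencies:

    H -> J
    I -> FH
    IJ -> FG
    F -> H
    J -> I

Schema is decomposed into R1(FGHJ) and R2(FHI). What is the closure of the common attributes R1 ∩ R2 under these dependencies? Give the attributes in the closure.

R1 ∩ R2 = {FH}.
H → J applies, adding J
J → I applies, adding I
IJ → FG applies, adding G
Closure: {FGHIJ}.

FGHIJ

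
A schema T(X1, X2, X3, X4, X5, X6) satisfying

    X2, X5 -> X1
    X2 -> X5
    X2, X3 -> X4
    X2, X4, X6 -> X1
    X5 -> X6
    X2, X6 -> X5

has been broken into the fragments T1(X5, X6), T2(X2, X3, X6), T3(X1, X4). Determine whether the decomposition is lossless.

Chase test. Columns are X1, X2, X3, X4, X5, X6; row i has aⱼ where attribute j ∈ Ti, else bᵢⱼ.
Initial tableau (one row per fragment):
  row 1: b11 b12 b13 b14 a5 a6
  row 2: b21 a2 a3 b24 b25 a6
  row 3: a1 b32 b33 a4 b35 b36
No row becomes fully distinguished — the join is lossy.

No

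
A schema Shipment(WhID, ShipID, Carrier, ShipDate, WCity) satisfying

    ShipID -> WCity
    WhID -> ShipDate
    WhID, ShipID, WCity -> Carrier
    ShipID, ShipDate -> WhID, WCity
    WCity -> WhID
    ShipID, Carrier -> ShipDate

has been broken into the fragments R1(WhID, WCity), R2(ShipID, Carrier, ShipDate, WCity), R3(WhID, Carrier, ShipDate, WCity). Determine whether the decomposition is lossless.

Chase test. Columns are WhID, ShipID, Carrier, ShipDate, WCity; row i has aⱼ where attribute j ∈ Ri, else bᵢⱼ.
Initial tableau (one row per fragment):
  row 1: a1 b12 b13 b14 a5
  row 2: b21 a2 a3 a4 a5
  row 3: a1 b32 a3 a4 a5
Rows 1 and 3 agree on WhID; apply WhID→ShipDate and equate their ShipDate entries.
Rows 1 and 2 agree on WCity; apply WCity→WhID and equate their WhID entries.
Row 2 is now all distinguished symbols — the join is lossless.

Yes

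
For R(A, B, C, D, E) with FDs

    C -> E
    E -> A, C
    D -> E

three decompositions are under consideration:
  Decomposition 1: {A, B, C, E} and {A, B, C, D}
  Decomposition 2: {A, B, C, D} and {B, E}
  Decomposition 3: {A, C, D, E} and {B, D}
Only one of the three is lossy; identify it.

Decomposition 1: common = {A, B, C}, closure = {A, B, C, E} → lossless.
Decomposition 2: common = {B}, closure = {B} → lossy.
Decomposition 3: common = {D}, closure = {A, C, D, E} → lossless.

Decomposition 2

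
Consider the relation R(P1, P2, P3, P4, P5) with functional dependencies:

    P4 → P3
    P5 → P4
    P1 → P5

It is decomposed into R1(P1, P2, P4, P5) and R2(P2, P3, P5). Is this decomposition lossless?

Yes

Common attributes: R1 ∩ R2 = {P2, P5}.
Closure of {P2, P5}: P5 → P4 applies, adding P4; P4 → P3 applies, adding P3. So (P2, P5)⁺ = {P2, P3, P4, P5}.
This closure contains every attribute of R2, so R1 ∩ R2 → R2. The join is lossless.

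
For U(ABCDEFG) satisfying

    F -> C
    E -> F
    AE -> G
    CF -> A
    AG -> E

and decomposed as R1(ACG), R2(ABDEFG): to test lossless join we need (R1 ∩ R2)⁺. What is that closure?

ACEFG

R1 ∩ R2 = {AG}.
AG → E applies, adding E
E → F applies, adding F
F → C applies, adding C
Closure: {ACEFG}.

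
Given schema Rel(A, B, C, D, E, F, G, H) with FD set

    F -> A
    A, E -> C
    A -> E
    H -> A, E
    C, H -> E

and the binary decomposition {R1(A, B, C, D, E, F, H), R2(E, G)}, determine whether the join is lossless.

Common attributes: R1 ∩ R2 = {E}.
No dependency enlarges {E}, so (E)⁺ = {E}.
The closure contains neither all of R1 = {A, B, C, D, E, F, H} nor all of R2 = {E, G}, so the common attributes are not a superkey of either fragment. The join is lossy.

No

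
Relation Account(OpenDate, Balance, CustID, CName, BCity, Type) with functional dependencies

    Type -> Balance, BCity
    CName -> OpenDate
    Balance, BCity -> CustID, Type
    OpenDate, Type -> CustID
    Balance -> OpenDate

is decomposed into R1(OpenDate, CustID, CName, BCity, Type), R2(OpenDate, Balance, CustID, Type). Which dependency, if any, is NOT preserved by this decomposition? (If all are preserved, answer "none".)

Check Balance, BCity → CustID, Type: no single fragment contains all of {Balance, CustID, BCity, Type}, and the restricted closure of {Balance, BCity} across the fragments never reaches {CustID, Type}.
Type → Balance, BCity is preserved.
CName → OpenDate is preserved.
OpenDate, Type → CustID is preserved.
Balance → OpenDate is preserved.

Balance, BCity -> CustID, Type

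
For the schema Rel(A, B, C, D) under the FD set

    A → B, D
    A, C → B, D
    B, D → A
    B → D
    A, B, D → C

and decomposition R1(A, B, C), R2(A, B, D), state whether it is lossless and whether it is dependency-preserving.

lossless and dependency-preserving

Lossless test: (A, B)⁺ = {A, B, C, D}, which contains all of one fragment — lossless.
Dependency preservation: A, C → B, D; A, B, D → C are not contained in any single fragment, but the restricted closure of each left-hand side across the fragments still reaches the right-hand side; the remaining FDs each lie inside some fragment. All dependencies are preserved.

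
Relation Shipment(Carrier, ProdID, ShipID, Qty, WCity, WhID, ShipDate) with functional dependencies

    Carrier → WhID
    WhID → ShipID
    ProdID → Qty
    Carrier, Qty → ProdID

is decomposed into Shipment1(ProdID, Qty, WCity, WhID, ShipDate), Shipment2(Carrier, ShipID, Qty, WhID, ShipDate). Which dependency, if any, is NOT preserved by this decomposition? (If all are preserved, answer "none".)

Carrier, Qty → ProdID

Check Carrier, Qty → ProdID: no single fragment contains all of {Carrier, ProdID, Qty}, and the restricted closure of {Carrier, Qty} across the fragments never reaches {ProdID}.
Carrier → WhID is preserved.
WhID → ShipID is preserved.
ProdID → Qty is preserved.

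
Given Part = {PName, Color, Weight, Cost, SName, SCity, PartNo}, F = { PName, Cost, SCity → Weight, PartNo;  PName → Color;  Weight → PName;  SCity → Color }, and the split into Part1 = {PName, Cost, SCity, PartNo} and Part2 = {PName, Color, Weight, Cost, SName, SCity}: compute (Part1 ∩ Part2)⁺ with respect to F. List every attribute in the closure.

Part1 ∩ Part2 = {PName, Cost, SCity}.
PName, Cost, SCity → Weight, PartNo applies, adding Weight, PartNo
PName → Color applies, adding Color
Closure: {PName, Color, Weight, Cost, SCity, PartNo}.

PName, Color, Weight, Cost, SCity, PartNo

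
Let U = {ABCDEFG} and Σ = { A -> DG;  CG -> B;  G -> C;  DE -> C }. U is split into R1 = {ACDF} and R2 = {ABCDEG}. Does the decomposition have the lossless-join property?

Common attributes: R1 ∩ R2 = {ACD}.
Closure of {ACD}: A → DG applies, adding G; CG → B applies, adding B. So (ACD)⁺ = {ABCDG}.
The closure contains neither all of R1 = {ACDF} nor all of R2 = {ABCDEG}, so the common attributes are not a superkey of either fragment. The join is lossy.

No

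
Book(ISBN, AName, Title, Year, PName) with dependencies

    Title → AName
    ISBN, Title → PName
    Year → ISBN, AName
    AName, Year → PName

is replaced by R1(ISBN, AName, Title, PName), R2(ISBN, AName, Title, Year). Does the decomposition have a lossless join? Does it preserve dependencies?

Lossless test: (ISBN, AName, Title)⁺ = {ISBN, AName, Title, PName}, which contains all of one fragment — lossless.
Dependency preservation: the restricted closure of {AName, Year} across the fragments never reaches {PName}, so AName, Year → PName cannot be enforced without a join — not preserved.

lossless but not dependency-preserving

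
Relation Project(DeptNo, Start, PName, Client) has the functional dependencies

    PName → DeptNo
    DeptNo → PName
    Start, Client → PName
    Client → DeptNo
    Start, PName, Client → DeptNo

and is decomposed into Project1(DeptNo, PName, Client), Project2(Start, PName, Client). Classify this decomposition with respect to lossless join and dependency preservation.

lossless and dependency-preserving

Lossless test: (PName, Client)⁺ = {DeptNo, PName, Client}, which contains all of one fragment — lossless.
Dependency preservation: Start, PName, Client → DeptNo is not contained in any single fragment, but the restricted closure of its left-hand side across the fragments still reaches the right-hand side; the remaining FDs each lie inside some fragment. All dependencies are preserved.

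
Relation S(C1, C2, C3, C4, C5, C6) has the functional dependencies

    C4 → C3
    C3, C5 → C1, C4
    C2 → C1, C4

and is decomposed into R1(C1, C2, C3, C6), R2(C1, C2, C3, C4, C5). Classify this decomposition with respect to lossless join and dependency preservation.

Lossless test: (C1, C2, C3)⁺ = {C1, C2, C3, C4}, which is a superkey of neither fragment — lossy.
Dependency preservation: every FD's attributes lie within a single fragment, so each can be enforced locally — preserved.

lossy but dependency-preserving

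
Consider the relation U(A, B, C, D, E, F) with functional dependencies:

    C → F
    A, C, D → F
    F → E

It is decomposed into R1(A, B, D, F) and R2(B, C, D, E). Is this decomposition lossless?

No

Common attributes: R1 ∩ R2 = {B, D}.
No dependency enlarges {B, D}, so (B, D)⁺ = {B, D}.
The closure contains neither all of R1 = {A, B, D, F} nor all of R2 = {B, C, D, E}, so the common attributes are not a superkey of either fragment. The join is lossy.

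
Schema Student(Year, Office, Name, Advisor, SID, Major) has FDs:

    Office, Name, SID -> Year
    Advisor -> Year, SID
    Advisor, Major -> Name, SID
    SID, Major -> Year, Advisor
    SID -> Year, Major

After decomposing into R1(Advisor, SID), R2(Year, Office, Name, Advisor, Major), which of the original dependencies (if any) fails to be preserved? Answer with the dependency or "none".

none

Office, Name, SID → Year: restricted closure across fragments reaches Year.
Advisor → Year, SID: restricted closure across fragments reaches Year, SID.
Advisor, Major → Name, SID: restricted closure across fragments reaches Name, SID.
SID, Major → Year, Advisor: restricted closure across fragments reaches Year, Advisor.
SID → Year, Major: restricted closure across fragments reaches Year, Major.
Every dependency is enforceable on the fragments, so the decomposition is dependency-preserving.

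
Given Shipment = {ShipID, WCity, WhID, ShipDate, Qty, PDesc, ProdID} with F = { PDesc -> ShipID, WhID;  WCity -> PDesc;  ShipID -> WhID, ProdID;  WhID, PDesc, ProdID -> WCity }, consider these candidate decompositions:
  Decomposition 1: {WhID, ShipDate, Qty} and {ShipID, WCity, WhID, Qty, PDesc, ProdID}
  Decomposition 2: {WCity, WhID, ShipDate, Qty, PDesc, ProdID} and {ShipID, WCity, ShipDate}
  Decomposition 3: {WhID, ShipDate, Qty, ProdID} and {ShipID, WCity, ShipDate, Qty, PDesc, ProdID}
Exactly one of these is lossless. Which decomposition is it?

Decomposition 2

Decomposition 1: common = {WhID, Qty}, closure = {WhID, Qty} → lossy.
Decomposition 2: common = {WCity, ShipDate}, closure = {ShipID, WCity, WhID, ShipDate, PDesc, ProdID} → lossless.
Decomposition 3: common = {ShipDate, Qty, ProdID}, closure = {ShipDate, Qty, ProdID} → lossy.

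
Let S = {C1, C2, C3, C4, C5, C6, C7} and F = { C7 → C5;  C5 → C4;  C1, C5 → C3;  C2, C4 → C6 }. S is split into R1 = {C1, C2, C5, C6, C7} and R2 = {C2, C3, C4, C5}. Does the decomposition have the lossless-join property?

No

Common attributes: R1 ∩ R2 = {C2, C5}.
Closure of {C2, C5}: C5 → C4 applies, adding C4; C2, C4 → C6 applies, adding C6. So (C2, C5)⁺ = {C2, C4, C5, C6}.
The closure contains neither all of R1 = {C1, C2, C5, C6, C7} nor all of R2 = {C2, C3, C4, C5}, so the common attributes are not a superkey of either fragment. The join is lossy.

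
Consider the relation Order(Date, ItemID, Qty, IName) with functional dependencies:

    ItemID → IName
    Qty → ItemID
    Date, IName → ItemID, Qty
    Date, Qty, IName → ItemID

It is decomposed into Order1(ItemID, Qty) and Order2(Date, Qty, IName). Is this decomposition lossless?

Yes

Common attributes: Order1 ∩ Order2 = {Qty}.
Closure of {Qty}: Qty → ItemID applies, adding ItemID; ItemID → IName applies, adding IName. So (Qty)⁺ = {ItemID, Qty, IName}.
This closure contains every attribute of Order1, so Order1 ∩ Order2 → Order1. The join is lossless.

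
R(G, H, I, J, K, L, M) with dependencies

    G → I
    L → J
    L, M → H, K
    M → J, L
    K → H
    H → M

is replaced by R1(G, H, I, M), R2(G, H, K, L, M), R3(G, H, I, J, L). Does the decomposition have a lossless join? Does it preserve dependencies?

lossless and dependency-preserving

Lossless test (chase): Rows 1 and 2 agree on G; apply G→I and equate their I entries. Rows 2 and 3 agree on L; apply L→J and equate their J entries. Rows 1 and 2 agree on M; apply M→J, L and equate their J, L entries. Rows 1 and 3 agree on H; apply H→M and equate their M entries. Rows 1 and 2 agree on L, M; apply L, M→H, K and equate their H, K entries. Rows 1 and 3 agree on L, M; apply L, M→H, K and equate their H, K entries. Row 1 is now all distinguished symbols — the join is lossless.
Dependency preservation: M → J, L is not contained in any single fragment, but the restricted closure of its left-hand side across the fragments still reaches the right-hand side; the remaining FDs each lie inside some fragment. All dependencies are preserved.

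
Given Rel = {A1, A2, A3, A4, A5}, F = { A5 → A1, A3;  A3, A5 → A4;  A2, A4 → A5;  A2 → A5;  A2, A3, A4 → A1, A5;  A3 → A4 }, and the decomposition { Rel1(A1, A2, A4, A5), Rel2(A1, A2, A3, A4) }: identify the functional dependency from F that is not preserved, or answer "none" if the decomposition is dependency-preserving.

A5 → A1, A3

Check A5 → A1, A3: no single fragment contains all of {A1, A3, A5}, and the restricted closure of {A5} across the fragments never reaches {A1, A3}.
A3, A5 → A4 is preserved.
A2, A4 → A5 is preserved.
A2 → A5 is preserved.
A2, A3, A4 → A1, A5 is preserved.
A3 → A4 is preserved.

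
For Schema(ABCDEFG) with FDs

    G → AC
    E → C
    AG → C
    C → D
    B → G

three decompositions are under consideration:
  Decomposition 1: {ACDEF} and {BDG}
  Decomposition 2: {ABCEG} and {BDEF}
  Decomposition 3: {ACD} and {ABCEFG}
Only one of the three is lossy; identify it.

Decomposition 1

Decomposition 1: common = {D}, closure = {D} → lossy.
Decomposition 2: common = {BE}, closure = {ABCDEG} → lossless.
Decomposition 3: common = {AC}, closure = {ACD} → lossless.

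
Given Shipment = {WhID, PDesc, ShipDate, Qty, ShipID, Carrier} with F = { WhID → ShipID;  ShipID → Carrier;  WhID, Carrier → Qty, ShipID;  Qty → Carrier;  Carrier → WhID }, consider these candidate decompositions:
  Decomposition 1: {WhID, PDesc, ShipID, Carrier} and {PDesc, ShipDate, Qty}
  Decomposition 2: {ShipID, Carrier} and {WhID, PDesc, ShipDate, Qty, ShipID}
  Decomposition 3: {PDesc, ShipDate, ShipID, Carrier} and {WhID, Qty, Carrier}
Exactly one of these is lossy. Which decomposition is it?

Decomposition 1: common = {PDesc}, closure = {PDesc} → lossy.
Decomposition 2: common = {ShipID}, closure = {WhID, Qty, ShipID, Carrier} → lossless.
Decomposition 3: common = {Carrier}, closure = {WhID, Qty, ShipID, Carrier} → lossless.

Decomposition 1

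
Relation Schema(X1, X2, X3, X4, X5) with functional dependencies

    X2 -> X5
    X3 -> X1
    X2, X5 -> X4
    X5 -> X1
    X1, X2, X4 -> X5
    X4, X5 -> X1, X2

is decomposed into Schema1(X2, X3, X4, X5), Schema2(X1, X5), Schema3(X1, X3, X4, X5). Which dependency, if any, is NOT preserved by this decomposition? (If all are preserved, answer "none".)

none

X2 → X5 lies within Schema1.
X3 → X1 lies within Schema3.
X2, X5 → X4 lies within Schema1.
X5 → X1 lies within Schema2.
X1, X2, X4 → X5: restricted closure across fragments reaches X5.
X4, X5 → X1, X2: restricted closure across fragments reaches X1, X2.
Every dependency is enforceable on the fragments, so the decomposition is dependency-preserving.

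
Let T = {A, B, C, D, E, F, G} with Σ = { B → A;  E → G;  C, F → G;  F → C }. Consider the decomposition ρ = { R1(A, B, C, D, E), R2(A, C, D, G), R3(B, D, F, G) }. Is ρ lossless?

Chase test. Columns are A, B, C, D, E, F, G; row i has aⱼ where attribute j ∈ Ri, else bᵢⱼ.
Initial tableau (one row per fragment):
  row 1: a1 a2 a3 a4 a5 b16 b17
  row 2: a1 b22 a3 a4 b25 b26 a7
  row 3: b31 a2 b33 a4 b35 a6 a7
Rows 1 and 3 agree on B; apply B→A and equate their A entries.
No row becomes fully distinguished — the join is lossy.

No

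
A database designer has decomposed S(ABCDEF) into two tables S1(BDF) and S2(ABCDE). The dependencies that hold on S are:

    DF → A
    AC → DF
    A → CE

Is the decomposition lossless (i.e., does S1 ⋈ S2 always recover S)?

Common attributes: S1 ∩ S2 = {BD}.
No dependency enlarges {BD}, so (BD)⁺ = {BD}.
The closure contains neither all of S1 = {BDF} nor all of S2 = {ABCDE}, so the common attributes are not a superkey of either fragment. The join is lossy.

No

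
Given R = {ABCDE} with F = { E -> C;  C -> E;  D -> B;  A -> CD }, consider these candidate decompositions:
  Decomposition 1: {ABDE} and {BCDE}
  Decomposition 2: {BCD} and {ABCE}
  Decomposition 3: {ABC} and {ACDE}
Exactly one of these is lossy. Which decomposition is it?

Decomposition 2

Decomposition 1: common = {BDE}, closure = {BCDE} → lossless.
Decomposition 2: common = {BC}, closure = {BCE} → lossy.
Decomposition 3: common = {AC}, closure = {ABCDE} → lossless.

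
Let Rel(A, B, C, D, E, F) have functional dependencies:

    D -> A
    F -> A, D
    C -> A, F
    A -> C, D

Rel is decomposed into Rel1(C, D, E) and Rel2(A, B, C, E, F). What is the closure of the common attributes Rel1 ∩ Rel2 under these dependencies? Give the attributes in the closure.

A, C, D, E, F

Rel1 ∩ Rel2 = {C, E}.
C → A, F applies, adding A, F
A → C, D applies, adding D
Closure: {A, C, D, E, F}.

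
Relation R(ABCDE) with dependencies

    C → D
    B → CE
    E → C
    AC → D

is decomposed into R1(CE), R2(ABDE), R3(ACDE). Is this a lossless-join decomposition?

Yes

Chase test. Columns are ABCDE; row i has aⱼ where attribute j ∈ Ri, else bᵢⱼ.
Initial tableau (one row per fragment):
  row 1: b11 b12 a3 b14 a5
  row 2: a1 a2 b23 a4 a5
  row 3: a1 b32 a3 a4 a5
Rows 1 and 3 agree on C; apply C→D and equate their D entries.
Rows 1 and 2 agree on E; apply E→C and equate their C entries.
Row 2 is now all distinguished symbols — the join is lossless.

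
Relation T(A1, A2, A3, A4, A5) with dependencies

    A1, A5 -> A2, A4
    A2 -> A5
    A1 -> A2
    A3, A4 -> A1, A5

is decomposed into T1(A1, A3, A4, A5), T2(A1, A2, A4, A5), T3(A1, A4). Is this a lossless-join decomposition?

Yes

Chase test. Columns are A1, A2, A3, A4, A5; row i has aⱼ where attribute j ∈ Ti, else bᵢⱼ.
Initial tableau (one row per fragment):
  row 1: a1 b12 a3 a4 a5
  row 2: a1 a2 b23 a4 a5
  row 3: a1 b32 b33 a4 b35
Rows 1 and 2 agree on A1, A5; apply A1, A5→A2, A4 and equate their A2, A4 entries.
Rows 1 and 3 agree on A1; apply A1→A2 and equate their A2 entries.
Rows 1 and 3 agree on A2; apply A2→A5 and equate their A5 entries.
Row 1 is now all distinguished symbols — the join is lossless.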